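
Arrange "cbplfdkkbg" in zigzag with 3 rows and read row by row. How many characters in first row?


Zigzag "cbplfdkkbg" into 3 rows:
Placing characters:
  'c' => row 0
  'b' => row 1
  'p' => row 2
  'l' => row 1
  'f' => row 0
  'd' => row 1
  'k' => row 2
  'k' => row 1
  'b' => row 0
  'g' => row 1
Rows:
  Row 0: "cfb"
  Row 1: "bldkg"
  Row 2: "pk"
First row length: 3

3


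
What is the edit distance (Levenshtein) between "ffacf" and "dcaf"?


Computing edit distance: "ffacf" -> "dcaf"
DP table:
           d    c    a    f
      0    1    2    3    4
  f   1    1    2    3    3
  f   2    2    2    3    3
  a   3    3    3    2    3
  c   4    4    3    3    3
  f   5    5    4    4    3
Edit distance = dp[5][4] = 3

3


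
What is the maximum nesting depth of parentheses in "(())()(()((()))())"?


Input: "(())()(()((()))())"
Tracking depth:
  Position 0 '(': depth becomes 1
  Position 1 '(': depth becomes 2
  Position 2 ')': depth becomes 1
  Position 3 ')': depth becomes 0
  Position 4 '(': depth becomes 1
  Position 5 ')': depth becomes 0
  Position 6 '(': depth becomes 1
  Position 7 '(': depth becomes 2
  Position 8 ')': depth becomes 1
  Position 9 '(': depth becomes 2
  Position 10 '(': depth becomes 3
  Position 11 '(': depth becomes 4
  Position 12 ')': depth becomes 3
  Position 13 ')': depth becomes 2
  Position 14 ')': depth becomes 1
  Position 15 '(': depth becomes 2
  Position 16 ')': depth becomes 1
  Position 17 ')': depth becomes 0
Maximum depth reached: 4

4


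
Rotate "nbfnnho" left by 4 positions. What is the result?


Input: "nbfnnho", rotate left by 4
First 4 characters: "nbfn"
Remaining characters: "nho"
Concatenate remaining + first: "nho" + "nbfn" = "nhonbfn"

nhonbfn


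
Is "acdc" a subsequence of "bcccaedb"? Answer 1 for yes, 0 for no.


Check if "acdc" is a subsequence of "bcccaedb"
Greedy scan:
  Position 0 ('b'): no match needed
  Position 1 ('c'): no match needed
  Position 2 ('c'): no match needed
  Position 3 ('c'): no match needed
  Position 4 ('a'): matches sub[0] = 'a'
  Position 5 ('e'): no match needed
  Position 6 ('d'): no match needed
  Position 7 ('b'): no match needed
Only matched 1/4 characters => not a subsequence

0


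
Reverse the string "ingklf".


Input: ingklf
Reading characters right to left:
  Position 5: 'f'
  Position 4: 'l'
  Position 3: 'k'
  Position 2: 'g'
  Position 1: 'n'
  Position 0: 'i'
Reversed: flkgni

flkgni


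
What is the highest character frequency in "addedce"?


Input: addedce
Character counts:
  'a': 1
  'c': 1
  'd': 3
  'e': 2
Maximum frequency: 3

3


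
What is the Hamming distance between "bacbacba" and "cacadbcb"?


Comparing "bacbacba" and "cacadbcb" position by position:
  Position 0: 'b' vs 'c' => differ
  Position 1: 'a' vs 'a' => same
  Position 2: 'c' vs 'c' => same
  Position 3: 'b' vs 'a' => differ
  Position 4: 'a' vs 'd' => differ
  Position 5: 'c' vs 'b' => differ
  Position 6: 'b' vs 'c' => differ
  Position 7: 'a' vs 'b' => differ
Total differences (Hamming distance): 6

6


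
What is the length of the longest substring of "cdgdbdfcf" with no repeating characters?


Input: "cdgdbdfcf"
Sliding window (track last position of each char):
  Position 0 ('c'): window [0,0] length 1 -- new best
  Position 1 ('d'): window [0,1] length 2 -- new best
  Position 2 ('g'): window [0,2] length 3 -- new best
  Position 3 ('d'): repeat (last at 1), move window start to 2
  Position 3 ('d'): window [2,3] length 2
  Position 4 ('b'): window [2,4] length 3
  Position 5 ('d'): repeat (last at 3), move window start to 4
  Position 5 ('d'): window [4,5] length 2
  Position 6 ('f'): window [4,6] length 3
  Position 7 ('c'): window [4,7] length 4 -- new best
  Position 8 ('f'): repeat (last at 6), move window start to 7
  Position 8 ('f'): window [7,8] length 2
Longest substring with no repeats: "bdfc" with length 4

4


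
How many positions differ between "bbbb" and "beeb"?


Comparing "bbbb" and "beeb" position by position:
  Position 0: 'b' vs 'b' => same
  Position 1: 'b' vs 'e' => DIFFER
  Position 2: 'b' vs 'e' => DIFFER
  Position 3: 'b' vs 'b' => same
Positions that differ: 2

2


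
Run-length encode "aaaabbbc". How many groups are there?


Input: aaaabbbc
Scanning for consecutive runs:
  Group 1: 'a' x 4 (positions 0-3)
  Group 2: 'b' x 3 (positions 4-6)
  Group 3: 'c' x 1 (positions 7-7)
Total groups: 3

3


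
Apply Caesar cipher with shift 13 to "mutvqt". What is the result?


Caesar cipher: shift "mutvqt" by 13
  'm' (pos 12) + 13 = pos 25 = 'z'
  'u' (pos 20) + 13 = pos 7 = 'h'
  't' (pos 19) + 13 = pos 6 = 'g'
  'v' (pos 21) + 13 = pos 8 = 'i'
  'q' (pos 16) + 13 = pos 3 = 'd'
  't' (pos 19) + 13 = pos 6 = 'g'
Result: zhgidg

zhgidg


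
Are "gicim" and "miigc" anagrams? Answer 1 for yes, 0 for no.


Strings: "gicim", "miigc"
Sorted first:  cgiim
Sorted second: cgiim
Sorted forms match => anagrams

1


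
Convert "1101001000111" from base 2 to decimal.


Input: "1101001000111" in base 2
Positional expansion:
  Digit '1' (value 1) x 2^12 = 4096
  Digit '1' (value 1) x 2^11 = 2048
  Digit '0' (value 0) x 2^10 = 0
  Digit '1' (value 1) x 2^9 = 512
  Digit '0' (value 0) x 2^8 = 0
  Digit '0' (value 0) x 2^7 = 0
  Digit '1' (value 1) x 2^6 = 64
  Digit '0' (value 0) x 2^5 = 0
  Digit '0' (value 0) x 2^4 = 0
  Digit '0' (value 0) x 2^3 = 0
  Digit '1' (value 1) x 2^2 = 4
  Digit '1' (value 1) x 2^1 = 2
  Digit '1' (value 1) x 2^0 = 1
Sum = 6727

6727


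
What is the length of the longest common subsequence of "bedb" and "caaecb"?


LCS of "bedb" and "caaecb"
DP table:
           c    a    a    e    c    b
      0    0    0    0    0    0    0
  b   0    0    0    0    0    0    1
  e   0    0    0    0    1    1    1
  d   0    0    0    0    1    1    1
  b   0    0    0    0    1    1    2
LCS length = dp[4][6] = 2

2


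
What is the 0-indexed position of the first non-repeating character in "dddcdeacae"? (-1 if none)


Input: dddcdeacae
Character frequencies:
  'a': 2
  'c': 2
  'd': 4
  'e': 2
Scanning left to right for freq == 1:
  Position 0 ('d'): freq=4, skip
  Position 1 ('d'): freq=4, skip
  Position 2 ('d'): freq=4, skip
  Position 3 ('c'): freq=2, skip
  Position 4 ('d'): freq=4, skip
  Position 5 ('e'): freq=2, skip
  Position 6 ('a'): freq=2, skip
  Position 7 ('c'): freq=2, skip
  Position 8 ('a'): freq=2, skip
  Position 9 ('e'): freq=2, skip
  No unique character found => answer = -1

-1


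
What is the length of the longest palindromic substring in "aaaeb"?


Input: "aaaeb"
Checking substrings for palindromes:
  [0:3] "aaa" (len 3) => palindrome
  [0:2] "aa" (len 2) => palindrome
  [1:3] "aa" (len 2) => palindrome
Longest palindromic substring: "aaa" with length 3

3


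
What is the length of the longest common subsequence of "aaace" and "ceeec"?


LCS of "aaace" and "ceeec"
DP table:
           c    e    e    e    c
      0    0    0    0    0    0
  a   0    0    0    0    0    0
  a   0    0    0    0    0    0
  a   0    0    0    0    0    0
  c   0    1    1    1    1    1
  e   0    1    2    2    2    2
LCS length = dp[5][5] = 2

2


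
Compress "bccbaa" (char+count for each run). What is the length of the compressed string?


Input: bccbaa
Runs:
  'b' x 1 => "b1"
  'c' x 2 => "c2"
  'b' x 1 => "b1"
  'a' x 2 => "a2"
Compressed: "b1c2b1a2"
Compressed length: 8

8


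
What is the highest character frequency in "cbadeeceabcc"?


Input: cbadeeceabcc
Character counts:
  'a': 2
  'b': 2
  'c': 4
  'd': 1
  'e': 3
Maximum frequency: 4

4


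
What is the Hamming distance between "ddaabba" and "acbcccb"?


Comparing "ddaabba" and "acbcccb" position by position:
  Position 0: 'd' vs 'a' => differ
  Position 1: 'd' vs 'c' => differ
  Position 2: 'a' vs 'b' => differ
  Position 3: 'a' vs 'c' => differ
  Position 4: 'b' vs 'c' => differ
  Position 5: 'b' vs 'c' => differ
  Position 6: 'a' vs 'b' => differ
Total differences (Hamming distance): 7

7


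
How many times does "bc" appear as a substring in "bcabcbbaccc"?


Searching for "bc" in "bcabcbbaccc"
Scanning each position:
  Position 0: "bc" => MATCH
  Position 1: "ca" => no
  Position 2: "ab" => no
  Position 3: "bc" => MATCH
  Position 4: "cb" => no
  Position 5: "bb" => no
  Position 6: "ba" => no
  Position 7: "ac" => no
  Position 8: "cc" => no
  Position 9: "cc" => no
Total occurrences: 2

2


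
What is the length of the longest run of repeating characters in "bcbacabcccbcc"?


Input: "bcbacabcccbcc"
Scanning for longest run:
  Position 1 ('c'): new char, reset run to 1
  Position 2 ('b'): new char, reset run to 1
  Position 3 ('a'): new char, reset run to 1
  Position 4 ('c'): new char, reset run to 1
  Position 5 ('a'): new char, reset run to 1
  Position 6 ('b'): new char, reset run to 1
  Position 7 ('c'): new char, reset run to 1
  Position 8 ('c'): continues run of 'c', length=2
  Position 9 ('c'): continues run of 'c', length=3
  Position 10 ('b'): new char, reset run to 1
  Position 11 ('c'): new char, reset run to 1
  Position 12 ('c'): continues run of 'c', length=2
Longest run: 'c' with length 3

3


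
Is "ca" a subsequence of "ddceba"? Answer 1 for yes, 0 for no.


Check if "ca" is a subsequence of "ddceba"
Greedy scan:
  Position 0 ('d'): no match needed
  Position 1 ('d'): no match needed
  Position 2 ('c'): matches sub[0] = 'c'
  Position 3 ('e'): no match needed
  Position 4 ('b'): no match needed
  Position 5 ('a'): matches sub[1] = 'a'
All 2 characters matched => is a subsequence

1


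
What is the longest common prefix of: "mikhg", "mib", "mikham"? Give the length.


Words: mikhg, mib, mikham
  Position 0: all 'm' => match
  Position 1: all 'i' => match
  Position 2: ('k', 'b', 'k') => mismatch, stop
LCP = "mi" (length 2)

2


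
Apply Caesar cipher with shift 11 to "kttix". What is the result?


Caesar cipher: shift "kttix" by 11
  'k' (pos 10) + 11 = pos 21 = 'v'
  't' (pos 19) + 11 = pos 4 = 'e'
  't' (pos 19) + 11 = pos 4 = 'e'
  'i' (pos 8) + 11 = pos 19 = 't'
  'x' (pos 23) + 11 = pos 8 = 'i'
Result: veeti

veeti


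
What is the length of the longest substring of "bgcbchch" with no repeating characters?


Input: "bgcbchch"
Sliding window (track last position of each char):
  Position 0 ('b'): window [0,0] length 1 -- new best
  Position 1 ('g'): window [0,1] length 2 -- new best
  Position 2 ('c'): window [0,2] length 3 -- new best
  Position 3 ('b'): repeat (last at 0), move window start to 1
  Position 3 ('b'): window [1,3] length 3
  Position 4 ('c'): repeat (last at 2), move window start to 3
  Position 4 ('c'): window [3,4] length 2
  Position 5 ('h'): window [3,5] length 3
  Position 6 ('c'): repeat (last at 4), move window start to 5
  Position 6 ('c'): window [5,6] length 2
  Position 7 ('h'): repeat (last at 5), move window start to 6
  Position 7 ('h'): window [6,7] length 2
Longest substring with no repeats: "bgc" with length 3

3


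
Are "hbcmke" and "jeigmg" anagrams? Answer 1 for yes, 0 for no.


Strings: "hbcmke", "jeigmg"
Sorted first:  bcehkm
Sorted second: eggijm
Differ at position 0: 'b' vs 'e' => not anagrams

0


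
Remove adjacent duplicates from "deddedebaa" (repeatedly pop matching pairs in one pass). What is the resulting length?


Input: deddedebaa
Stack-based adjacent duplicate removal:
  Read 'd': push. Stack: d
  Read 'e': push. Stack: de
  Read 'd': push. Stack: ded
  Read 'd': matches stack top 'd' => pop. Stack: de
  Read 'e': matches stack top 'e' => pop. Stack: d
  Read 'd': matches stack top 'd' => pop. Stack: (empty)
  Read 'e': push. Stack: e
  Read 'b': push. Stack: eb
  Read 'a': push. Stack: eba
  Read 'a': matches stack top 'a' => pop. Stack: eb
Final stack: "eb" (length 2)

2


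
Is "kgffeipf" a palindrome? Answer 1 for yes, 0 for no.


Input: kgffeipf
Reversed: fpieffgk
  Compare pos 0 ('k') with pos 7 ('f'): MISMATCH
  Compare pos 1 ('g') with pos 6 ('p'): MISMATCH
  Compare pos 2 ('f') with pos 5 ('i'): MISMATCH
  Compare pos 3 ('f') with pos 4 ('e'): MISMATCH
Result: not a palindrome

0


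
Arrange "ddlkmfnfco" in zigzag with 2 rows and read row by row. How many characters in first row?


Zigzag "ddlkmfnfco" into 2 rows:
Placing characters:
  'd' => row 0
  'd' => row 1
  'l' => row 0
  'k' => row 1
  'm' => row 0
  'f' => row 1
  'n' => row 0
  'f' => row 1
  'c' => row 0
  'o' => row 1
Rows:
  Row 0: "dlmnc"
  Row 1: "dkffo"
First row length: 5

5


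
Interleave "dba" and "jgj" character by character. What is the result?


Interleaving "dba" and "jgj":
  Position 0: 'd' from first, 'j' from second => "dj"
  Position 1: 'b' from first, 'g' from second => "bg"
  Position 2: 'a' from first, 'j' from second => "aj"
Result: djbgaj

djbgaj


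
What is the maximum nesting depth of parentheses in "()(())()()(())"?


Input: "()(())()()(())"
Tracking depth:
  Position 0 '(': depth becomes 1
  Position 1 ')': depth becomes 0
  Position 2 '(': depth becomes 1
  Position 3 '(': depth becomes 2
  Position 4 ')': depth becomes 1
  Position 5 ')': depth becomes 0
  Position 6 '(': depth becomes 1
  Position 7 ')': depth becomes 0
  Position 8 '(': depth becomes 1
  Position 9 ')': depth becomes 0
  Position 10 '(': depth becomes 1
  Position 11 '(': depth becomes 2
  Position 12 ')': depth becomes 1
  Position 13 ')': depth becomes 0
Maximum depth reached: 2

2


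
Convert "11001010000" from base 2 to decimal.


Input: "11001010000" in base 2
Positional expansion:
  Digit '1' (value 1) x 2^10 = 1024
  Digit '1' (value 1) x 2^9 = 512
  Digit '0' (value 0) x 2^8 = 0
  Digit '0' (value 0) x 2^7 = 0
  Digit '1' (value 1) x 2^6 = 64
  Digit '0' (value 0) x 2^5 = 0
  Digit '1' (value 1) x 2^4 = 16
  Digit '0' (value 0) x 2^3 = 0
  Digit '0' (value 0) x 2^2 = 0
  Digit '0' (value 0) x 2^1 = 0
  Digit '0' (value 0) x 2^0 = 0
Sum = 1616

1616


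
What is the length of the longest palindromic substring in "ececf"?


Input: "ececf"
Checking substrings for palindromes:
  [0:3] "ece" (len 3) => palindrome
  [1:4] "cec" (len 3) => palindrome
Longest palindromic substring: "ece" with length 3

3


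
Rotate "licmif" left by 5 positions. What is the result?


Input: "licmif", rotate left by 5
First 5 characters: "licmi"
Remaining characters: "f"
Concatenate remaining + first: "f" + "licmi" = "flicmi"

flicmi


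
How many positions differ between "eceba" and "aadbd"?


Comparing "eceba" and "aadbd" position by position:
  Position 0: 'e' vs 'a' => DIFFER
  Position 1: 'c' vs 'a' => DIFFER
  Position 2: 'e' vs 'd' => DIFFER
  Position 3: 'b' vs 'b' => same
  Position 4: 'a' vs 'd' => DIFFER
Positions that differ: 4

4


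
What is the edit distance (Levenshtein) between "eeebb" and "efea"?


Computing edit distance: "eeebb" -> "efea"
DP table:
           e    f    e    a
      0    1    2    3    4
  e   1    0    1    2    3
  e   2    1    1    1    2
  e   3    2    2    1    2
  b   4    3    3    2    2
  b   5    4    4    3    3
Edit distance = dp[5][4] = 3

3


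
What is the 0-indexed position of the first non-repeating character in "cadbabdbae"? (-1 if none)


Input: cadbabdbae
Character frequencies:
  'a': 3
  'b': 3
  'c': 1
  'd': 2
  'e': 1
Scanning left to right for freq == 1:
  Position 0 ('c'): unique! => answer = 0

0


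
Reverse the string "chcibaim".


Input: chcibaim
Reading characters right to left:
  Position 7: 'm'
  Position 6: 'i'
  Position 5: 'a'
  Position 4: 'b'
  Position 3: 'i'
  Position 2: 'c'
  Position 1: 'h'
  Position 0: 'c'
Reversed: miabichc

miabichc


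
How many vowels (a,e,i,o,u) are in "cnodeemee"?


Input: cnodeemee
Checking each character:
  'c' at position 0: consonant
  'n' at position 1: consonant
  'o' at position 2: vowel (running total: 1)
  'd' at position 3: consonant
  'e' at position 4: vowel (running total: 2)
  'e' at position 5: vowel (running total: 3)
  'm' at position 6: consonant
  'e' at position 7: vowel (running total: 4)
  'e' at position 8: vowel (running total: 5)
Total vowels: 5

5


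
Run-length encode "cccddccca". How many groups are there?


Input: cccddccca
Scanning for consecutive runs:
  Group 1: 'c' x 3 (positions 0-2)
  Group 2: 'd' x 2 (positions 3-4)
  Group 3: 'c' x 3 (positions 5-7)
  Group 4: 'a' x 1 (positions 8-8)
Total groups: 4

4


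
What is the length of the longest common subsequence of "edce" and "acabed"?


LCS of "edce" and "acabed"
DP table:
           a    c    a    b    e    d
      0    0    0    0    0    0    0
  e   0    0    0    0    0    1    1
  d   0    0    0    0    0    1    2
  c   0    0    1    1    1    1    2
  e   0    0    1    1    1    2    2
LCS length = dp[4][6] = 2

2


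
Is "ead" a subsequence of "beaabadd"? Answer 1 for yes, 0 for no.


Check if "ead" is a subsequence of "beaabadd"
Greedy scan:
  Position 0 ('b'): no match needed
  Position 1 ('e'): matches sub[0] = 'e'
  Position 2 ('a'): matches sub[1] = 'a'
  Position 3 ('a'): no match needed
  Position 4 ('b'): no match needed
  Position 5 ('a'): no match needed
  Position 6 ('d'): matches sub[2] = 'd'
  Position 7 ('d'): no match needed
All 3 characters matched => is a subsequence

1


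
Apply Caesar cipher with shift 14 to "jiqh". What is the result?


Caesar cipher: shift "jiqh" by 14
  'j' (pos 9) + 14 = pos 23 = 'x'
  'i' (pos 8) + 14 = pos 22 = 'w'
  'q' (pos 16) + 14 = pos 4 = 'e'
  'h' (pos 7) + 14 = pos 21 = 'v'
Result: xwev

xwev


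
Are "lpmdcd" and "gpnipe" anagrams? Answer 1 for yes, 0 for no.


Strings: "lpmdcd", "gpnipe"
Sorted first:  cddlmp
Sorted second: eginpp
Differ at position 0: 'c' vs 'e' => not anagrams

0


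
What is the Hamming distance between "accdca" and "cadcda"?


Comparing "accdca" and "cadcda" position by position:
  Position 0: 'a' vs 'c' => differ
  Position 1: 'c' vs 'a' => differ
  Position 2: 'c' vs 'd' => differ
  Position 3: 'd' vs 'c' => differ
  Position 4: 'c' vs 'd' => differ
  Position 5: 'a' vs 'a' => same
Total differences (Hamming distance): 5

5


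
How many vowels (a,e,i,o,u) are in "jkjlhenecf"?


Input: jkjlhenecf
Checking each character:
  'j' at position 0: consonant
  'k' at position 1: consonant
  'j' at position 2: consonant
  'l' at position 3: consonant
  'h' at position 4: consonant
  'e' at position 5: vowel (running total: 1)
  'n' at position 6: consonant
  'e' at position 7: vowel (running total: 2)
  'c' at position 8: consonant
  'f' at position 9: consonant
Total vowels: 2

2


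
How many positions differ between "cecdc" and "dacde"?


Comparing "cecdc" and "dacde" position by position:
  Position 0: 'c' vs 'd' => DIFFER
  Position 1: 'e' vs 'a' => DIFFER
  Position 2: 'c' vs 'c' => same
  Position 3: 'd' vs 'd' => same
  Position 4: 'c' vs 'e' => DIFFER
Positions that differ: 3

3


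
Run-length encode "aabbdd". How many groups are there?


Input: aabbdd
Scanning for consecutive runs:
  Group 1: 'a' x 2 (positions 0-1)
  Group 2: 'b' x 2 (positions 2-3)
  Group 3: 'd' x 2 (positions 4-5)
Total groups: 3

3


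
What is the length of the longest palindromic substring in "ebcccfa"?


Input: "ebcccfa"
Checking substrings for palindromes:
  [2:5] "ccc" (len 3) => palindrome
  [2:4] "cc" (len 2) => palindrome
  [3:5] "cc" (len 2) => palindrome
Longest palindromic substring: "ccc" with length 3

3


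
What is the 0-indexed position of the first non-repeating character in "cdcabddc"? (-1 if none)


Input: cdcabddc
Character frequencies:
  'a': 1
  'b': 1
  'c': 3
  'd': 3
Scanning left to right for freq == 1:
  Position 0 ('c'): freq=3, skip
  Position 1 ('d'): freq=3, skip
  Position 2 ('c'): freq=3, skip
  Position 3 ('a'): unique! => answer = 3

3


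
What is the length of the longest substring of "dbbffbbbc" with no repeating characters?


Input: "dbbffbbbc"
Sliding window (track last position of each char):
  Position 0 ('d'): window [0,0] length 1 -- new best
  Position 1 ('b'): window [0,1] length 2 -- new best
  Position 2 ('b'): repeat (last at 1), move window start to 2
  Position 2 ('b'): window [2,2] length 1
  Position 3 ('f'): window [2,3] length 2
  Position 4 ('f'): repeat (last at 3), move window start to 4
  Position 4 ('f'): window [4,4] length 1
  Position 5 ('b'): window [4,5] length 2
  Position 6 ('b'): repeat (last at 5), move window start to 6
  Position 6 ('b'): window [6,6] length 1
  Position 7 ('b'): repeat (last at 6), move window start to 7
  Position 7 ('b'): window [7,7] length 1
  Position 8 ('c'): window [7,8] length 2
Longest substring with no repeats: "db" with length 2

2


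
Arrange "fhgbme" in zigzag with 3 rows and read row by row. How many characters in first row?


Zigzag "fhgbme" into 3 rows:
Placing characters:
  'f' => row 0
  'h' => row 1
  'g' => row 2
  'b' => row 1
  'm' => row 0
  'e' => row 1
Rows:
  Row 0: "fm"
  Row 1: "hbe"
  Row 2: "g"
First row length: 2

2


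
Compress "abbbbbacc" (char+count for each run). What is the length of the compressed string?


Input: abbbbbacc
Runs:
  'a' x 1 => "a1"
  'b' x 5 => "b5"
  'a' x 1 => "a1"
  'c' x 2 => "c2"
Compressed: "a1b5a1c2"
Compressed length: 8

8


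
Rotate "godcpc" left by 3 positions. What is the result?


Input: "godcpc", rotate left by 3
First 3 characters: "god"
Remaining characters: "cpc"
Concatenate remaining + first: "cpc" + "god" = "cpcgod"

cpcgod


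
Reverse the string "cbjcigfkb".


Input: cbjcigfkb
Reading characters right to left:
  Position 8: 'b'
  Position 7: 'k'
  Position 6: 'f'
  Position 5: 'g'
  Position 4: 'i'
  Position 3: 'c'
  Position 2: 'j'
  Position 1: 'b'
  Position 0: 'c'
Reversed: bkfgicjbc

bkfgicjbc


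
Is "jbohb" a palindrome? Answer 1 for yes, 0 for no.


Input: jbohb
Reversed: bhobj
  Compare pos 0 ('j') with pos 4 ('b'): MISMATCH
  Compare pos 1 ('b') with pos 3 ('h'): MISMATCH
Result: not a palindrome

0


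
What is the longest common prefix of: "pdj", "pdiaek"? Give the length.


Words: pdj, pdiaek
  Position 0: all 'p' => match
  Position 1: all 'd' => match
  Position 2: ('j', 'i') => mismatch, stop
LCP = "pd" (length 2)

2


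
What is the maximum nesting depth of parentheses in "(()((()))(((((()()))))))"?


Input: "(()((()))(((((()()))))))"
Tracking depth:
  Position 0 '(': depth becomes 1
  Position 1 '(': depth becomes 2
  Position 2 ')': depth becomes 1
  Position 3 '(': depth becomes 2
  Position 4 '(': depth becomes 3
  Position 5 '(': depth becomes 4
  Position 6 ')': depth becomes 3
  Position 7 ')': depth becomes 2
  Position 8 ')': depth becomes 1
  Position 9 '(': depth becomes 2
  Position 10 '(': depth becomes 3
  Position 11 '(': depth becomes 4
  Position 12 '(': depth becomes 5
  Position 13 '(': depth becomes 6
  Position 14 '(': depth becomes 7
  Position 15 ')': depth becomes 6
  Position 16 '(': depth becomes 7
  Position 17 ')': depth becomes 6
  Position 18 ')': depth becomes 5
  Position 19 ')': depth becomes 4
  Position 20 ')': depth becomes 3
  Position 21 ')': depth becomes 2
  Position 22 ')': depth becomes 1
  Position 23 ')': depth becomes 0
Maximum depth reached: 7

7


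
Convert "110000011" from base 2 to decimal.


Input: "110000011" in base 2
Positional expansion:
  Digit '1' (value 1) x 2^8 = 256
  Digit '1' (value 1) x 2^7 = 128
  Digit '0' (value 0) x 2^6 = 0
  Digit '0' (value 0) x 2^5 = 0
  Digit '0' (value 0) x 2^4 = 0
  Digit '0' (value 0) x 2^3 = 0
  Digit '0' (value 0) x 2^2 = 0
  Digit '1' (value 1) x 2^1 = 2
  Digit '1' (value 1) x 2^0 = 1
Sum = 387

387


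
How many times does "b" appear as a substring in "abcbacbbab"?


Searching for "b" in "abcbacbbab"
Scanning each position:
  Position 0: "a" => no
  Position 1: "b" => MATCH
  Position 2: "c" => no
  Position 3: "b" => MATCH
  Position 4: "a" => no
  Position 5: "c" => no
  Position 6: "b" => MATCH
  Position 7: "b" => MATCH
  Position 8: "a" => no
  Position 9: "b" => MATCH
Total occurrences: 5

5


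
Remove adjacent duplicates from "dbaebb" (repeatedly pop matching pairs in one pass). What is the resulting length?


Input: dbaebb
Stack-based adjacent duplicate removal:
  Read 'd': push. Stack: d
  Read 'b': push. Stack: db
  Read 'a': push. Stack: dba
  Read 'e': push. Stack: dbae
  Read 'b': push. Stack: dbaeb
  Read 'b': matches stack top 'b' => pop. Stack: dbae
Final stack: "dbae" (length 4)

4


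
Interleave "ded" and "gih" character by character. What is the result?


Interleaving "ded" and "gih":
  Position 0: 'd' from first, 'g' from second => "dg"
  Position 1: 'e' from first, 'i' from second => "ei"
  Position 2: 'd' from first, 'h' from second => "dh"
Result: dgeidh

dgeidh


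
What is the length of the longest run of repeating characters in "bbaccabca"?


Input: "bbaccabca"
Scanning for longest run:
  Position 1 ('b'): continues run of 'b', length=2
  Position 2 ('a'): new char, reset run to 1
  Position 3 ('c'): new char, reset run to 1
  Position 4 ('c'): continues run of 'c', length=2
  Position 5 ('a'): new char, reset run to 1
  Position 6 ('b'): new char, reset run to 1
  Position 7 ('c'): new char, reset run to 1
  Position 8 ('a'): new char, reset run to 1
Longest run: 'b' with length 2

2


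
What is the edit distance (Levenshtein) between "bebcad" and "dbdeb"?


Computing edit distance: "bebcad" -> "dbdeb"
DP table:
           d    b    d    e    b
      0    1    2    3    4    5
  b   1    1    1    2    3    4
  e   2    2    2    2    2    3
  b   3    3    2    3    3    2
  c   4    4    3    3    4    3
  a   5    5    4    4    4    4
  d   6    5    5    4    5    5
Edit distance = dp[6][5] = 5

5


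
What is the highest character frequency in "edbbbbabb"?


Input: edbbbbabb
Character counts:
  'a': 1
  'b': 6
  'd': 1
  'e': 1
Maximum frequency: 6

6


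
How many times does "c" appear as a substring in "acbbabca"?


Searching for "c" in "acbbabca"
Scanning each position:
  Position 0: "a" => no
  Position 1: "c" => MATCH
  Position 2: "b" => no
  Position 3: "b" => no
  Position 4: "a" => no
  Position 5: "b" => no
  Position 6: "c" => MATCH
  Position 7: "a" => no
Total occurrences: 2

2


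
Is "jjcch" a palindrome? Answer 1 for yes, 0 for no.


Input: jjcch
Reversed: hccjj
  Compare pos 0 ('j') with pos 4 ('h'): MISMATCH
  Compare pos 1 ('j') with pos 3 ('c'): MISMATCH
Result: not a palindrome

0


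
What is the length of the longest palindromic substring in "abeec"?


Input: "abeec"
Checking substrings for palindromes:
  [2:4] "ee" (len 2) => palindrome
Longest palindromic substring: "ee" with length 2

2


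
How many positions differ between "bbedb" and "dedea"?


Comparing "bbedb" and "dedea" position by position:
  Position 0: 'b' vs 'd' => DIFFER
  Position 1: 'b' vs 'e' => DIFFER
  Position 2: 'e' vs 'd' => DIFFER
  Position 3: 'd' vs 'e' => DIFFER
  Position 4: 'b' vs 'a' => DIFFER
Positions that differ: 5

5


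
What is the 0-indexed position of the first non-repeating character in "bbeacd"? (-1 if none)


Input: bbeacd
Character frequencies:
  'a': 1
  'b': 2
  'c': 1
  'd': 1
  'e': 1
Scanning left to right for freq == 1:
  Position 0 ('b'): freq=2, skip
  Position 1 ('b'): freq=2, skip
  Position 2 ('e'): unique! => answer = 2

2


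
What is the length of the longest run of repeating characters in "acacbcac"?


Input: "acacbcac"
Scanning for longest run:
  Position 1 ('c'): new char, reset run to 1
  Position 2 ('a'): new char, reset run to 1
  Position 3 ('c'): new char, reset run to 1
  Position 4 ('b'): new char, reset run to 1
  Position 5 ('c'): new char, reset run to 1
  Position 6 ('a'): new char, reset run to 1
  Position 7 ('c'): new char, reset run to 1
Longest run: 'a' with length 1

1


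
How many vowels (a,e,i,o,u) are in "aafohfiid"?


Input: aafohfiid
Checking each character:
  'a' at position 0: vowel (running total: 1)
  'a' at position 1: vowel (running total: 2)
  'f' at position 2: consonant
  'o' at position 3: vowel (running total: 3)
  'h' at position 4: consonant
  'f' at position 5: consonant
  'i' at position 6: vowel (running total: 4)
  'i' at position 7: vowel (running total: 5)
  'd' at position 8: consonant
Total vowels: 5

5


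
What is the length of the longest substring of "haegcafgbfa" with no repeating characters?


Input: "haegcafgbfa"
Sliding window (track last position of each char):
  Position 0 ('h'): window [0,0] length 1 -- new best
  Position 1 ('a'): window [0,1] length 2 -- new best
  Position 2 ('e'): window [0,2] length 3 -- new best
  Position 3 ('g'): window [0,3] length 4 -- new best
  Position 4 ('c'): window [0,4] length 5 -- new best
  Position 5 ('a'): repeat (last at 1), move window start to 2
  Position 5 ('a'): window [2,5] length 4
  Position 6 ('f'): window [2,6] length 5
  Position 7 ('g'): repeat (last at 3), move window start to 4
  Position 7 ('g'): window [4,7] length 4
  Position 8 ('b'): window [4,8] length 5
  Position 9 ('f'): repeat (last at 6), move window start to 7
  Position 9 ('f'): window [7,9] length 3
  Position 10 ('a'): window [7,10] length 4
Longest substring with no repeats: "haegc" with length 5

5


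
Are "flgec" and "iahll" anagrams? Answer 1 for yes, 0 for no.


Strings: "flgec", "iahll"
Sorted first:  cefgl
Sorted second: ahill
Differ at position 0: 'c' vs 'a' => not anagrams

0


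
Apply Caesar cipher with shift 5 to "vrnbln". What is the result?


Caesar cipher: shift "vrnbln" by 5
  'v' (pos 21) + 5 = pos 0 = 'a'
  'r' (pos 17) + 5 = pos 22 = 'w'
  'n' (pos 13) + 5 = pos 18 = 's'
  'b' (pos 1) + 5 = pos 6 = 'g'
  'l' (pos 11) + 5 = pos 16 = 'q'
  'n' (pos 13) + 5 = pos 18 = 's'
Result: awsgqs

awsgqs


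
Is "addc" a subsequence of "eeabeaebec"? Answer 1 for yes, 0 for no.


Check if "addc" is a subsequence of "eeabeaebec"
Greedy scan:
  Position 0 ('e'): no match needed
  Position 1 ('e'): no match needed
  Position 2 ('a'): matches sub[0] = 'a'
  Position 3 ('b'): no match needed
  Position 4 ('e'): no match needed
  Position 5 ('a'): no match needed
  Position 6 ('e'): no match needed
  Position 7 ('b'): no match needed
  Position 8 ('e'): no match needed
  Position 9 ('c'): no match needed
Only matched 1/4 characters => not a subsequence

0


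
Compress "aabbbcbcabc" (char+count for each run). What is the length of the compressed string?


Input: aabbbcbcabc
Runs:
  'a' x 2 => "a2"
  'b' x 3 => "b3"
  'c' x 1 => "c1"
  'b' x 1 => "b1"
  'c' x 1 => "c1"
  'a' x 1 => "a1"
  'b' x 1 => "b1"
  'c' x 1 => "c1"
Compressed: "a2b3c1b1c1a1b1c1"
Compressed length: 16

16


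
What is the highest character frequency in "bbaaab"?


Input: bbaaab
Character counts:
  'a': 3
  'b': 3
Maximum frequency: 3

3


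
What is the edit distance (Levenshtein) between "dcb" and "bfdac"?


Computing edit distance: "dcb" -> "bfdac"
DP table:
           b    f    d    a    c
      0    1    2    3    4    5
  d   1    1    2    2    3    4
  c   2    2    2    3    3    3
  b   3    2    3    3    4    4
Edit distance = dp[3][5] = 4

4


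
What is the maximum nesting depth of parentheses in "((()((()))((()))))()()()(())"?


Input: "((()((()))((()))))()()()(())"
Tracking depth:
  Position 0 '(': depth becomes 1
  Position 1 '(': depth becomes 2
  Position 2 '(': depth becomes 3
  Position 3 ')': depth becomes 2
  Position 4 '(': depth becomes 3
  Position 5 '(': depth becomes 4
  Position 6 '(': depth becomes 5
  Position 7 ')': depth becomes 4
  Position 8 ')': depth becomes 3
  Position 9 ')': depth becomes 2
  Position 10 '(': depth becomes 3
  Position 11 '(': depth becomes 4
  Position 12 '(': depth becomes 5
  Position 13 ')': depth becomes 4
  Position 14 ')': depth becomes 3
  Position 15 ')': depth becomes 2
  Position 16 ')': depth becomes 1
  Position 17 ')': depth becomes 0
  Position 18 '(': depth becomes 1
  Position 19 ')': depth becomes 0
  Position 20 '(': depth becomes 1
  Position 21 ')': depth becomes 0
  Position 22 '(': depth becomes 1
  Position 23 ')': depth becomes 0
  Position 24 '(': depth becomes 1
  Position 25 '(': depth becomes 2
  Position 26 ')': depth becomes 1
  Position 27 ')': depth becomes 0
Maximum depth reached: 5

5


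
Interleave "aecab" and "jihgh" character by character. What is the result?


Interleaving "aecab" and "jihgh":
  Position 0: 'a' from first, 'j' from second => "aj"
  Position 1: 'e' from first, 'i' from second => "ei"
  Position 2: 'c' from first, 'h' from second => "ch"
  Position 3: 'a' from first, 'g' from second => "ag"
  Position 4: 'b' from first, 'h' from second => "bh"
Result: ajeichagbh

ajeichagbh


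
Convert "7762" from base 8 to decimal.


Input: "7762" in base 8
Positional expansion:
  Digit '7' (value 7) x 8^3 = 3584
  Digit '7' (value 7) x 8^2 = 448
  Digit '6' (value 6) x 8^1 = 48
  Digit '2' (value 2) x 8^0 = 2
Sum = 4082

4082


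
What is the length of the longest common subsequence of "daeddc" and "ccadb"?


LCS of "daeddc" and "ccadb"
DP table:
           c    c    a    d    b
      0    0    0    0    0    0
  d   0    0    0    0    1    1
  a   0    0    0    1    1    1
  e   0    0    0    1    1    1
  d   0    0    0    1    2    2
  d   0    0    0    1    2    2
  c   0    1    1    1    2    2
LCS length = dp[6][5] = 2

2


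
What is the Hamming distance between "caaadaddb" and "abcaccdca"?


Comparing "caaadaddb" and "abcaccdca" position by position:
  Position 0: 'c' vs 'a' => differ
  Position 1: 'a' vs 'b' => differ
  Position 2: 'a' vs 'c' => differ
  Position 3: 'a' vs 'a' => same
  Position 4: 'd' vs 'c' => differ
  Position 5: 'a' vs 'c' => differ
  Position 6: 'd' vs 'd' => same
  Position 7: 'd' vs 'c' => differ
  Position 8: 'b' vs 'a' => differ
Total differences (Hamming distance): 7

7


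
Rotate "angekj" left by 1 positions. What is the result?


Input: "angekj", rotate left by 1
First 1 characters: "a"
Remaining characters: "ngekj"
Concatenate remaining + first: "ngekj" + "a" = "ngekja"

ngekja


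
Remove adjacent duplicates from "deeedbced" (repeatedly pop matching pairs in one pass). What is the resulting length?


Input: deeedbced
Stack-based adjacent duplicate removal:
  Read 'd': push. Stack: d
  Read 'e': push. Stack: de
  Read 'e': matches stack top 'e' => pop. Stack: d
  Read 'e': push. Stack: de
  Read 'd': push. Stack: ded
  Read 'b': push. Stack: dedb
  Read 'c': push. Stack: dedbc
  Read 'e': push. Stack: dedbce
  Read 'd': push. Stack: dedbced
Final stack: "dedbced" (length 7)

7


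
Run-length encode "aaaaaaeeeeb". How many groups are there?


Input: aaaaaaeeeeb
Scanning for consecutive runs:
  Group 1: 'a' x 6 (positions 0-5)
  Group 2: 'e' x 4 (positions 6-9)
  Group 3: 'b' x 1 (positions 10-10)
Total groups: 3

3


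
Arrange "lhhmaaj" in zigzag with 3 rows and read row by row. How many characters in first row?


Zigzag "lhhmaaj" into 3 rows:
Placing characters:
  'l' => row 0
  'h' => row 1
  'h' => row 2
  'm' => row 1
  'a' => row 0
  'a' => row 1
  'j' => row 2
Rows:
  Row 0: "la"
  Row 1: "hma"
  Row 2: "hj"
First row length: 2

2


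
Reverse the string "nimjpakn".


Input: nimjpakn
Reading characters right to left:
  Position 7: 'n'
  Position 6: 'k'
  Position 5: 'a'
  Position 4: 'p'
  Position 3: 'j'
  Position 2: 'm'
  Position 1: 'i'
  Position 0: 'n'
Reversed: nkapjmin

nkapjmin


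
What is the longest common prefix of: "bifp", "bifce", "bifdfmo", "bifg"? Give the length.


Words: bifp, bifce, bifdfmo, bifg
  Position 0: all 'b' => match
  Position 1: all 'i' => match
  Position 2: all 'f' => match
  Position 3: ('p', 'c', 'd', 'g') => mismatch, stop
LCP = "bif" (length 3)

3


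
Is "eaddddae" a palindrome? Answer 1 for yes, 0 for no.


Input: eaddddae
Reversed: eaddddae
  Compare pos 0 ('e') with pos 7 ('e'): match
  Compare pos 1 ('a') with pos 6 ('a'): match
  Compare pos 2 ('d') with pos 5 ('d'): match
  Compare pos 3 ('d') with pos 4 ('d'): match
Result: palindrome

1


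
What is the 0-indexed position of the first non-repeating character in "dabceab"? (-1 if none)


Input: dabceab
Character frequencies:
  'a': 2
  'b': 2
  'c': 1
  'd': 1
  'e': 1
Scanning left to right for freq == 1:
  Position 0 ('d'): unique! => answer = 0

0


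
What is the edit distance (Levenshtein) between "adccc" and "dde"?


Computing edit distance: "adccc" -> "dde"
DP table:
           d    d    e
      0    1    2    3
  a   1    1    2    3
  d   2    1    1    2
  c   3    2    2    2
  c   4    3    3    3
  c   5    4    4    4
Edit distance = dp[5][3] = 4

4


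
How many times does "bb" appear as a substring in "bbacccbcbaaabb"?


Searching for "bb" in "bbacccbcbaaabb"
Scanning each position:
  Position 0: "bb" => MATCH
  Position 1: "ba" => no
  Position 2: "ac" => no
  Position 3: "cc" => no
  Position 4: "cc" => no
  Position 5: "cb" => no
  Position 6: "bc" => no
  Position 7: "cb" => no
  Position 8: "ba" => no
  Position 9: "aa" => no
  Position 10: "aa" => no
  Position 11: "ab" => no
  Position 12: "bb" => MATCH
Total occurrences: 2

2


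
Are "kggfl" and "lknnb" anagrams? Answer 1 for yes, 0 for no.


Strings: "kggfl", "lknnb"
Sorted first:  fggkl
Sorted second: bklnn
Differ at position 0: 'f' vs 'b' => not anagrams

0


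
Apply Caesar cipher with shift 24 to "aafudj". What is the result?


Caesar cipher: shift "aafudj" by 24
  'a' (pos 0) + 24 = pos 24 = 'y'
  'a' (pos 0) + 24 = pos 24 = 'y'
  'f' (pos 5) + 24 = pos 3 = 'd'
  'u' (pos 20) + 24 = pos 18 = 's'
  'd' (pos 3) + 24 = pos 1 = 'b'
  'j' (pos 9) + 24 = pos 7 = 'h'
Result: yydsbh

yydsbh


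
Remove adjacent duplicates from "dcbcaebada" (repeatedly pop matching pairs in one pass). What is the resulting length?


Input: dcbcaebada
Stack-based adjacent duplicate removal:
  Read 'd': push. Stack: d
  Read 'c': push. Stack: dc
  Read 'b': push. Stack: dcb
  Read 'c': push. Stack: dcbc
  Read 'a': push. Stack: dcbca
  Read 'e': push. Stack: dcbcae
  Read 'b': push. Stack: dcbcaeb
  Read 'a': push. Stack: dcbcaeba
  Read 'd': push. Stack: dcbcaebad
  Read 'a': push. Stack: dcbcaebada
Final stack: "dcbcaebada" (length 10)

10


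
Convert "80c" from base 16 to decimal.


Input: "80c" in base 16
Positional expansion:
  Digit '8' (value 8) x 16^2 = 2048
  Digit '0' (value 0) x 16^1 = 0
  Digit 'c' (value 12) x 16^0 = 12
Sum = 2060

2060


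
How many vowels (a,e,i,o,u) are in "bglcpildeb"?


Input: bglcpildeb
Checking each character:
  'b' at position 0: consonant
  'g' at position 1: consonant
  'l' at position 2: consonant
  'c' at position 3: consonant
  'p' at position 4: consonant
  'i' at position 5: vowel (running total: 1)
  'l' at position 6: consonant
  'd' at position 7: consonant
  'e' at position 8: vowel (running total: 2)
  'b' at position 9: consonant
Total vowels: 2

2


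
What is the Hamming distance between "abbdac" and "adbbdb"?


Comparing "abbdac" and "adbbdb" position by position:
  Position 0: 'a' vs 'a' => same
  Position 1: 'b' vs 'd' => differ
  Position 2: 'b' vs 'b' => same
  Position 3: 'd' vs 'b' => differ
  Position 4: 'a' vs 'd' => differ
  Position 5: 'c' vs 'b' => differ
Total differences (Hamming distance): 4

4


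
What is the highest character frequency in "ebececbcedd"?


Input: ebececbcedd
Character counts:
  'b': 2
  'c': 3
  'd': 2
  'e': 4
Maximum frequency: 4

4


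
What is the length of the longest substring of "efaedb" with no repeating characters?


Input: "efaedb"
Sliding window (track last position of each char):
  Position 0 ('e'): window [0,0] length 1 -- new best
  Position 1 ('f'): window [0,1] length 2 -- new best
  Position 2 ('a'): window [0,2] length 3 -- new best
  Position 3 ('e'): repeat (last at 0), move window start to 1
  Position 3 ('e'): window [1,3] length 3
  Position 4 ('d'): window [1,4] length 4 -- new best
  Position 5 ('b'): window [1,5] length 5 -- new best
Longest substring with no repeats: "faedb" with length 5

5


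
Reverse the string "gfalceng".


Input: gfalceng
Reading characters right to left:
  Position 7: 'g'
  Position 6: 'n'
  Position 5: 'e'
  Position 4: 'c'
  Position 3: 'l'
  Position 2: 'a'
  Position 1: 'f'
  Position 0: 'g'
Reversed: gneclafg

gneclafg
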